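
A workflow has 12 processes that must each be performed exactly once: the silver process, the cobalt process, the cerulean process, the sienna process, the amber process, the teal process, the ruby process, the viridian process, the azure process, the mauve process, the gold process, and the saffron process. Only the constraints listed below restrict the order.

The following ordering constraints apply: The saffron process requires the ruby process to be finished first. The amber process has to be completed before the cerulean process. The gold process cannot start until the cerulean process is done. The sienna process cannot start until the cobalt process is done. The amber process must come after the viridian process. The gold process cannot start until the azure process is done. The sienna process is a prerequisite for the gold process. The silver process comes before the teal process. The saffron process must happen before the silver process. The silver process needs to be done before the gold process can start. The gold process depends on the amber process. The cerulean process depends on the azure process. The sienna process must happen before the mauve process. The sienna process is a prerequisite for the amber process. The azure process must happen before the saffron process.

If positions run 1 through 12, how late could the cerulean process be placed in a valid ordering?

The only process forced after the cerulean process (directly or by a chain) is the gold process.
With 1 mandatory successor out of 12 processes total, the latest slot for the cerulean process is 12−1 = 11, and it's reachable by doing all non-successors before the cerulean process.

11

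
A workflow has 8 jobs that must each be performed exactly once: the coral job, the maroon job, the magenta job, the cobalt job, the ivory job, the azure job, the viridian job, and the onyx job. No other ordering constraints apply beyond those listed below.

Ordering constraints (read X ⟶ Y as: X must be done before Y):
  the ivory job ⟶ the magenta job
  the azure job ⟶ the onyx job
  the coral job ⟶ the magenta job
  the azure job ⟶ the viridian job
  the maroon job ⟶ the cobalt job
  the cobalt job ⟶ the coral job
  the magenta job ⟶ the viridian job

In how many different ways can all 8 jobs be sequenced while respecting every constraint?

The jobs with no prerequisites are the maroon job, the ivory job, the azure job; any of them can be placed first.
Enumerating by repeatedly choosing an available job (one whose prerequisites are all placed) gives 108 distinct complete orderings.

108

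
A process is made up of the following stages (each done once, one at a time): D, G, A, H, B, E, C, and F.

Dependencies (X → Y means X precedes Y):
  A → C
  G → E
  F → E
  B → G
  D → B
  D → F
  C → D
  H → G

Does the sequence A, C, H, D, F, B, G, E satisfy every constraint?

Yes

Going through the constraints one by one, each required predecessor appears earlier in the sequence than its dependent — e.g. H (position 3) is before G (position 7), as required.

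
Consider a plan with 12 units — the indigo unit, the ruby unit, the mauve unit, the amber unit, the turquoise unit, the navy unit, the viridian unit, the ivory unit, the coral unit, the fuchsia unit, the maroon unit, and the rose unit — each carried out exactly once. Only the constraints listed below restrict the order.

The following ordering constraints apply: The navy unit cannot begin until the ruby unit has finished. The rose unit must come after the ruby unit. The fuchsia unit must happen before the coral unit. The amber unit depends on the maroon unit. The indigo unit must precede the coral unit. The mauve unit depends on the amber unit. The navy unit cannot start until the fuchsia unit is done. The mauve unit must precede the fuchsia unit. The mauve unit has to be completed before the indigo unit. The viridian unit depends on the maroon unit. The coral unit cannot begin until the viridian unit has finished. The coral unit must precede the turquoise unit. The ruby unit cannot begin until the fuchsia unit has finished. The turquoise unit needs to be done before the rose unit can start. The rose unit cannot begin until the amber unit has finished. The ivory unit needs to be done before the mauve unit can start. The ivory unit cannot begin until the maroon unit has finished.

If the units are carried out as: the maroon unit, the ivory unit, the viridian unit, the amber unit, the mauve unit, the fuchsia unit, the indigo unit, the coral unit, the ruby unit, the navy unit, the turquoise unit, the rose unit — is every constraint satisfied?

Every stated constraint is respected: the amber unit sits at position 4, ahead of the rose unit at position 12, and each of the other listed pairs likewise has the predecessor earlier in the sequence.

Yes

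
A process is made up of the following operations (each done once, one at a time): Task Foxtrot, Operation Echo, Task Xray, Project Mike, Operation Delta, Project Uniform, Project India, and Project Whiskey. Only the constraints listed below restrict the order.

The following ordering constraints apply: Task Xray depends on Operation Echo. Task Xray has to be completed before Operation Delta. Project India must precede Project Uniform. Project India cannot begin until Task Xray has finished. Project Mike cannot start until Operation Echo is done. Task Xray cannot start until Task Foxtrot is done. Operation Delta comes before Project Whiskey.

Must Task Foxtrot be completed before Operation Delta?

Yes

There is a constraint chain Task Foxtrot → Task Xray → Operation Delta.
Hence Task Foxtrot necessarily comes before Operation Delta.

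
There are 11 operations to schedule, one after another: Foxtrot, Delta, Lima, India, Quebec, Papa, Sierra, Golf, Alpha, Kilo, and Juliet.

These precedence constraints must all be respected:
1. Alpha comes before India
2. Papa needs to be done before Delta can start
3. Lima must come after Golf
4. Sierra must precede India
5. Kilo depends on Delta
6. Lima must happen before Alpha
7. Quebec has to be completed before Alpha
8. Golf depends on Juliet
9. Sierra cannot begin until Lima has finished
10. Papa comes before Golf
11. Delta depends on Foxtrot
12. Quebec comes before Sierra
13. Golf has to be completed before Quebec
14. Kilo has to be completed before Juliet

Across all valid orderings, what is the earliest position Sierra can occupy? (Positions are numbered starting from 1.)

9

The operations that are forced before Sierra, directly or transitively, are Foxtrot, Delta, Lima, Quebec, Papa, Golf, Kilo, Juliet. That's 8 operations.
With 8 mandatory predecessors, the earliest Sierra can sit is position 8+1 = 9, and placing just those 8 first achieves it.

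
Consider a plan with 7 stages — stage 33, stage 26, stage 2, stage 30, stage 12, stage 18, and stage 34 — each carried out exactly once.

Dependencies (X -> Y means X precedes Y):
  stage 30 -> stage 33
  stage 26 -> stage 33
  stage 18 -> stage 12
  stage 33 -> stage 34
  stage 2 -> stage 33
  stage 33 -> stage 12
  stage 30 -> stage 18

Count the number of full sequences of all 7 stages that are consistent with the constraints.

42

3 stages have no prerequisites (stage 26, stage 2, stage 30), so any of them could come first.
Enumerating by repeatedly choosing an available stage (one whose prerequisites are all placed) gives 42 distinct complete orderings.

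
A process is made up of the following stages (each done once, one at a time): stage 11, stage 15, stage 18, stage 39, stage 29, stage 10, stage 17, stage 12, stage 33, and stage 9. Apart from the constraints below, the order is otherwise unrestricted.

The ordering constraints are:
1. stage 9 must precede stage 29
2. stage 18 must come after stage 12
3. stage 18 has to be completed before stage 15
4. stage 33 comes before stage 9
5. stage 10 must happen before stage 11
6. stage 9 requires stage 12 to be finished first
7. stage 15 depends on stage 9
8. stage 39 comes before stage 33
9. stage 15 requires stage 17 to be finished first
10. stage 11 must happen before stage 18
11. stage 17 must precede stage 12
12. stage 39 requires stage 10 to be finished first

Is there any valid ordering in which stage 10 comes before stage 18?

The constraints force stage 10 before stage 18, so yes — every valid ordering has stage 10 earlier.

Yes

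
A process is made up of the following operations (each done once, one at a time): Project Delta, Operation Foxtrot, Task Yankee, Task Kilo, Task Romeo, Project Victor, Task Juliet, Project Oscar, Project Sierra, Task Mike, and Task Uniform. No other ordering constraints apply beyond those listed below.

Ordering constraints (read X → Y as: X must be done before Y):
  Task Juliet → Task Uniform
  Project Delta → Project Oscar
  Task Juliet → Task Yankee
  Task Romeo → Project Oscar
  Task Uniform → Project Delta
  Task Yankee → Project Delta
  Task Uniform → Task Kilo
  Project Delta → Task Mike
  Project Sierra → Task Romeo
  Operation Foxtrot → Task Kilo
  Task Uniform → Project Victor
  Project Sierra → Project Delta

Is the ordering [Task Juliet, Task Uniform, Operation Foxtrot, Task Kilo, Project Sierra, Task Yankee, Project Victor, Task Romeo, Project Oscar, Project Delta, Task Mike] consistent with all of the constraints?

The sequence places Project Oscar ahead of Project Delta.
But one of the constraints requires Project Delta before Project Oscar, so this ordering violates it.

No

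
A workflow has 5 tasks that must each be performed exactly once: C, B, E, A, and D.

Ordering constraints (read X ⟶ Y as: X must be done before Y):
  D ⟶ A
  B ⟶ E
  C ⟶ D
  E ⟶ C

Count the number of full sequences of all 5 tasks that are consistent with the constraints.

B is the only task with nothing required before it, so every ordering starts there.
Every task is then forced in turn, so only 1 complete ordering is consistent with the constraints.

1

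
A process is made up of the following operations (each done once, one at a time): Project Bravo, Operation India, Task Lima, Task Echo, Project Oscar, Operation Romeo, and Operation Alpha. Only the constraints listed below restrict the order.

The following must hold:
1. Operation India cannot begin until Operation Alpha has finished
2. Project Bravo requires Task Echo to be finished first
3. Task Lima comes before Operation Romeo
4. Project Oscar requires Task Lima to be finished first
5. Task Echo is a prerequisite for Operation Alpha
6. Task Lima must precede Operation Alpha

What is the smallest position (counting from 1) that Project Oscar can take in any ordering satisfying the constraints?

2

Working backwards through the constraints from Project Oscar, its only required predecessor is Task Lima.
So at minimum 1 operation comes before Project Oscar, putting Project Oscar no earlier than position 2. That position is achievable by scheduling exactly that predecessor first.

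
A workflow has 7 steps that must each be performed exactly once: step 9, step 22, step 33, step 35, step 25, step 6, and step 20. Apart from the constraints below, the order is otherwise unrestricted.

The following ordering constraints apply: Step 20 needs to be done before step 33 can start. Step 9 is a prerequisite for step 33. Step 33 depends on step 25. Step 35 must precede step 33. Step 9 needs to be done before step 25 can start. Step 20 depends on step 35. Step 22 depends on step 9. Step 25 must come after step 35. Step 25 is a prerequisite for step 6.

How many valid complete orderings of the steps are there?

The steps with no prerequisites are step 9, step 35; any of them can be placed first.
Counting all ways to extend the partial order to a total order gives 63.

63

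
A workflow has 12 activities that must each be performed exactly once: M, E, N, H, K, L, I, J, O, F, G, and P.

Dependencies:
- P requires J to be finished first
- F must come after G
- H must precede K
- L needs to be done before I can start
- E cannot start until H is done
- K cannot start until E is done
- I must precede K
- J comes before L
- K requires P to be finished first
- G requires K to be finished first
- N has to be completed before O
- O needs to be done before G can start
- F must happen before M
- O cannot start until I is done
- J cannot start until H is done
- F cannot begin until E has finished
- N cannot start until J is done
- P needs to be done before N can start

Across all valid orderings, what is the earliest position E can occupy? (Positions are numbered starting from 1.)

Working backwards through the constraints from E, its only required predecessor is H.
So at minimum 1 activity comes before E, putting E no earlier than position 2. That position is achievable by scheduling exactly that predecessor first.

2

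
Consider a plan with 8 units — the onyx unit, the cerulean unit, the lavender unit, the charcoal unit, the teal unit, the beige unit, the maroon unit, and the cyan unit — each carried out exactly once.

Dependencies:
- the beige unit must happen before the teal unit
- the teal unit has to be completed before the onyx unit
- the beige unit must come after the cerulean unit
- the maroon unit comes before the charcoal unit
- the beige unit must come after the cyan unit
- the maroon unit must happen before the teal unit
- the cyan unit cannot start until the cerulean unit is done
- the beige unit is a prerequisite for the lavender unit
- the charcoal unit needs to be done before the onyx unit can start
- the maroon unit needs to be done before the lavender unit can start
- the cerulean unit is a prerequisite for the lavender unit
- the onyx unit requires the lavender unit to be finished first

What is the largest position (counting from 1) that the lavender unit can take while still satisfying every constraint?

The only unit forced after the lavender unit (directly or by a chain) is the onyx unit.
With 1 mandatory successor out of 8 units total, the latest slot for the lavender unit is 8−1 = 7, and it's reachable by doing all non-successors before the lavender unit.

7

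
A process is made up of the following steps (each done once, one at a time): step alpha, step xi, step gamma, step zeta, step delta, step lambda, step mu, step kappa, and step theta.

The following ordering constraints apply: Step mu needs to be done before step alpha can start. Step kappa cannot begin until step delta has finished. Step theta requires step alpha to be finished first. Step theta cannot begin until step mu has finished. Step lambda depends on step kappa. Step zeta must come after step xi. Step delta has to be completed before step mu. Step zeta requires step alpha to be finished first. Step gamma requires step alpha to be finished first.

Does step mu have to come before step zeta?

Following the dependencies: step mu → step alpha → step zeta.
So step mu must precede step zeta in any valid ordering.

Yes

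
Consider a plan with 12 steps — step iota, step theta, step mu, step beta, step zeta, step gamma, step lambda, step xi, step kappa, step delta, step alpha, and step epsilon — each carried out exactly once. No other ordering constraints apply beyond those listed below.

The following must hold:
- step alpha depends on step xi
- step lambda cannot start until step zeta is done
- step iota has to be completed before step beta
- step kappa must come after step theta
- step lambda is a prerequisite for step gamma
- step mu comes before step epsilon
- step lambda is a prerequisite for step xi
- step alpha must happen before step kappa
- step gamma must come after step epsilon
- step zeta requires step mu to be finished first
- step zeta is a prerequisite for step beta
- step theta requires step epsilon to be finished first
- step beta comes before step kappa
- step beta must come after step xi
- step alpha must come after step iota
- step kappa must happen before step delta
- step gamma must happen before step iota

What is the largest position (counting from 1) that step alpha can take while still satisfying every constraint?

Every step that must follow step alpha has to come after it. Tracing all chains starting from step alpha, those steps are: step kappa, step delta — 2 in total.
With 2 mandatory successors out of 12 steps total, the latest slot for step alpha is 12−2 = 10, and it's reachable by doing all non-successors before step alpha.

10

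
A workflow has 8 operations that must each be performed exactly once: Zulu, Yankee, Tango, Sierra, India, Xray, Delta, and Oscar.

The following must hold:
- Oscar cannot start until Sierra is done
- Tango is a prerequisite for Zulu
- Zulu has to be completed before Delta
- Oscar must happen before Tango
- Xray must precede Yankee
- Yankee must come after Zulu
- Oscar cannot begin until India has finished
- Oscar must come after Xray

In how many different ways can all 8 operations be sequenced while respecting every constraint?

3 operations have no prerequisites (Sierra, India, Xray), so any of them could come first.
Counting all ways to extend the partial order to a total order gives 12.

12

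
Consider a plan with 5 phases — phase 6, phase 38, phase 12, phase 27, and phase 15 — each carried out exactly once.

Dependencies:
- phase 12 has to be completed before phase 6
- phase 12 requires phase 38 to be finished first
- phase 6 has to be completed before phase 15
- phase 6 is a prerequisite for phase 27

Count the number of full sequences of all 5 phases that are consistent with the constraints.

2

Only phase 38 has no prerequisites, so it must go first.
Counting all ways to extend the partial order to a total order gives 2.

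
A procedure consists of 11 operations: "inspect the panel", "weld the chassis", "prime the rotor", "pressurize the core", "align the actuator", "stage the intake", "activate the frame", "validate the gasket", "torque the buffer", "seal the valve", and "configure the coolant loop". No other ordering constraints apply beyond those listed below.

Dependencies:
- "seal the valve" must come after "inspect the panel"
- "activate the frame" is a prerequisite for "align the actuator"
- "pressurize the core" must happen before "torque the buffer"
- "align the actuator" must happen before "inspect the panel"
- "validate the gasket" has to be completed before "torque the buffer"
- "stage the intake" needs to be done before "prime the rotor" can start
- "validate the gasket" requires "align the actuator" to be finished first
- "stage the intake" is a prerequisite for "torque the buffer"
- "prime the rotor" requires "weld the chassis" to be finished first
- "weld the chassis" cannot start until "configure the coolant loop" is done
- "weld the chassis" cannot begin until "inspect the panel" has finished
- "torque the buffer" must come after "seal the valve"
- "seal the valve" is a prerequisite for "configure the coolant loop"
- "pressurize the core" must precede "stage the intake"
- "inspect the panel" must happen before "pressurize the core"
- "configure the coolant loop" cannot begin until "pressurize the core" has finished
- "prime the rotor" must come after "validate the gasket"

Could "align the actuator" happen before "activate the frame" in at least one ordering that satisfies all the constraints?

Following "activate the frame" → "align the actuator", "activate the frame" must precede "align the actuator" in every valid ordering.
Hence "align the actuator" can never be scheduled before "activate the frame".

No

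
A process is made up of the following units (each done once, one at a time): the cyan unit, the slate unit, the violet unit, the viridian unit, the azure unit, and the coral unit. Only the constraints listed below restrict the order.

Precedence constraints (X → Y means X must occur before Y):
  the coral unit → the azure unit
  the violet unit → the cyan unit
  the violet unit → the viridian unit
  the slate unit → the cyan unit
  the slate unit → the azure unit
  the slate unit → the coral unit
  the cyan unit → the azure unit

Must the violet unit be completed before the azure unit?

Following the dependencies: the violet unit → the cyan unit → the azure unit.
That forces the violet unit before the azure unit in every valid schedule.

Yes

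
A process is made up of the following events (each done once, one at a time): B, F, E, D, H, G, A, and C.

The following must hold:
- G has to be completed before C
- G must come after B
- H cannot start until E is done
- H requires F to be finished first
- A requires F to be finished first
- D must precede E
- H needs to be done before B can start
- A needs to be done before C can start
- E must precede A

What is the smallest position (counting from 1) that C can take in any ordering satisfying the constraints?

The events that are forced before C, directly or transitively, are B, F, E, D, H, G, A. That's 7 events.
With 7 mandatory predecessors, the earliest C can sit is position 7+1 = 8, and placing just those 7 first achieves it.

8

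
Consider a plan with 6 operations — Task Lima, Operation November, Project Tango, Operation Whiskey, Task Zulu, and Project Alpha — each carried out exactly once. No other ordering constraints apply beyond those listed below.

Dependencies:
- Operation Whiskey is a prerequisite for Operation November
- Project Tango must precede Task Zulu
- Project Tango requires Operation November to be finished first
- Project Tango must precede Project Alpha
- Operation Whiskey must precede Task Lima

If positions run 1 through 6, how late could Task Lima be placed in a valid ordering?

6

Nothing depends on Task Lima, so it can be the final operation, position 6.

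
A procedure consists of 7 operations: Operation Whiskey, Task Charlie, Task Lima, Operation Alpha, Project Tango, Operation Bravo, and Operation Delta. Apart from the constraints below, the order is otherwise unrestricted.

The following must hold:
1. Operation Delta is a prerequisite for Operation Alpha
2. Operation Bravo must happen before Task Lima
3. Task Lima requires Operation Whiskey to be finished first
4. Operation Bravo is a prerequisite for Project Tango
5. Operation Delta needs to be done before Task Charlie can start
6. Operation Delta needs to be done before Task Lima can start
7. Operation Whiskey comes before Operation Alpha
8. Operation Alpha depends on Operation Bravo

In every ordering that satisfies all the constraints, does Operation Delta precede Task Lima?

Chaining the stated constraints: Operation Delta → Task Lima.
That forces Operation Delta before Task Lima in every valid schedule.

Yes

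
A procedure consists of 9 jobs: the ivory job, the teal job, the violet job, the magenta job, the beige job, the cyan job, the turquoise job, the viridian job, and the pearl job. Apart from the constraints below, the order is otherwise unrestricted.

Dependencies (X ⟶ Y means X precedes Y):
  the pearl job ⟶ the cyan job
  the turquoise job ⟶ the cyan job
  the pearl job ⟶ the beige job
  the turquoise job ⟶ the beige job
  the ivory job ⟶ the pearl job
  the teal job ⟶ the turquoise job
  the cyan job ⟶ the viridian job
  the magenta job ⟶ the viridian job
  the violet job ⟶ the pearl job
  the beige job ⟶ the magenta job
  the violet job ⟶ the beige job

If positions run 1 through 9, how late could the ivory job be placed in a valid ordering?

Every job that must follow the ivory job has to come after it. Tracing all chains starting from the ivory job, those jobs are: the magenta job, the beige job, the cyan job, the viridian job, the pearl job — 5 in total.
With 5 mandatory successors out of 9 jobs total, the latest slot for the ivory job is 9−5 = 4, and it's reachable by doing all non-successors before the ivory job.

4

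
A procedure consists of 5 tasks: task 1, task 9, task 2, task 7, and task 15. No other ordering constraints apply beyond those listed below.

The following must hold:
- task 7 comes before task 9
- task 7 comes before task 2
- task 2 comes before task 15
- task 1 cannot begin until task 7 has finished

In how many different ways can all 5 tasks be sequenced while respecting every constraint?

Task 7 is the only task with nothing required before it, so every ordering starts there.
Systematically extending each partial ordering one task at a time and counting, there are 12 complete orderings.

12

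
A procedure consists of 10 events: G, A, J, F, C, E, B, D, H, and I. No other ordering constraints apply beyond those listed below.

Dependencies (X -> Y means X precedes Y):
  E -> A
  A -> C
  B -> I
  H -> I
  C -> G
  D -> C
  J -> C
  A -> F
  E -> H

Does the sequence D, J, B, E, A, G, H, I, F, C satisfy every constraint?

No

In the proposed order, G appears before C.
Since C is required before G, the ordering is invalid.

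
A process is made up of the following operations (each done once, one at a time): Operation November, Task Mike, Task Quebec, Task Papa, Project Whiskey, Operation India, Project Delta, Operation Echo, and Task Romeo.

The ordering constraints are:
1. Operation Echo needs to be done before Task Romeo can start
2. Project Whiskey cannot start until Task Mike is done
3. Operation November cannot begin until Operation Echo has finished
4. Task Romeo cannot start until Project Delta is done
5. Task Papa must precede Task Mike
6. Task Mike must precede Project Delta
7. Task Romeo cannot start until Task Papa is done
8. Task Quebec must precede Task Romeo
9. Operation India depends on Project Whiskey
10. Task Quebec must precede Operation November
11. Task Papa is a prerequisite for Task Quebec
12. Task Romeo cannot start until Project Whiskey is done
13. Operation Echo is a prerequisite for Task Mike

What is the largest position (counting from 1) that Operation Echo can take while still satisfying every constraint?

3

Following every chain forward from Operation Echo, the operations that must come later are Operation November, Task Mike, Project Whiskey, Operation India, Project Delta, Task Romeo — 6 of them.
So at least 6 operations follow Operation Echo, putting Operation Echo no later than position 3. That position is achievable by scheduling everything else first.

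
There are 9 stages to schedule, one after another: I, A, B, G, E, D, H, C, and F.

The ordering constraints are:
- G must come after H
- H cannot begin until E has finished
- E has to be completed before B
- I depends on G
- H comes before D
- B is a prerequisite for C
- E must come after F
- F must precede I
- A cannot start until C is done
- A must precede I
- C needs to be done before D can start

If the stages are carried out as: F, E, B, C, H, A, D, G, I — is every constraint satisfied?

Yes

Going through the constraints one by one, each required predecessor appears earlier in the sequence than its dependent — e.g. F (position 1) is before I (position 9), as required.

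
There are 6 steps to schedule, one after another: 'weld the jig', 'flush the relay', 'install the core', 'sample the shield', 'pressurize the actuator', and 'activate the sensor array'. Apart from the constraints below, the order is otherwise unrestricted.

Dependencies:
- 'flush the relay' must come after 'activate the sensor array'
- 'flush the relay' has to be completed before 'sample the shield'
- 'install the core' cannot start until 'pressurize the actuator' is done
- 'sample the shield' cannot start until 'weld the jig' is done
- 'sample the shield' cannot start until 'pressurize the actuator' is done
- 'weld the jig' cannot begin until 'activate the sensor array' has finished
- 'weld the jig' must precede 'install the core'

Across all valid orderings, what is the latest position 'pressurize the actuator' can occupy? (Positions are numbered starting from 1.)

4

Every step that must follow 'pressurize the actuator' has to come after it. Tracing all chains starting from 'pressurize the actuator', those steps are: 'install the core', 'sample the shield' — 2 in total.
With 2 mandatory successors out of 6 steps total, the latest slot for 'pressurize the actuator' is 6−2 = 4, and it's reachable by doing all non-successors before 'pressurize the actuator'.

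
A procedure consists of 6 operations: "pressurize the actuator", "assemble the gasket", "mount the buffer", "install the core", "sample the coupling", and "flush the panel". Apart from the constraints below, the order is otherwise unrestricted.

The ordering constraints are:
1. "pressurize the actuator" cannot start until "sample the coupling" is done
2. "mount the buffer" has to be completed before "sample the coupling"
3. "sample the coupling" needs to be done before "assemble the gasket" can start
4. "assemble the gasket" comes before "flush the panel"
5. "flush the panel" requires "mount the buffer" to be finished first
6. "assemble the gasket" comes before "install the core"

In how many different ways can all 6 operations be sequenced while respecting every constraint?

8

"mount the buffer" is the only operation with nothing required before it, so every ordering starts there.
Systematically extending each partial ordering one operation at a time and counting, there are 8 complete orderings.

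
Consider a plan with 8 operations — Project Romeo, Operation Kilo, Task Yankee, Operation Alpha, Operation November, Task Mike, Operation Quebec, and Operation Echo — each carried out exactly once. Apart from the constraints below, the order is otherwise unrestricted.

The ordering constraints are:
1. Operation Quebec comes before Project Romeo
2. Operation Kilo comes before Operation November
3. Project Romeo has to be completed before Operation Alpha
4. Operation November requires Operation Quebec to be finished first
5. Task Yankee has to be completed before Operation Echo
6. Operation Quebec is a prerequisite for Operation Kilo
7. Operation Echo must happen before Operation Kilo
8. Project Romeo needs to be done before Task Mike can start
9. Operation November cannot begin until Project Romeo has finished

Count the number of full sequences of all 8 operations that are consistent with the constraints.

124

The operations with no prerequisites are Task Yankee, Operation Quebec; any of them can be placed first.
Enumerating by repeatedly choosing an available operation (one whose prerequisites are all placed) gives 124 distinct complete orderings.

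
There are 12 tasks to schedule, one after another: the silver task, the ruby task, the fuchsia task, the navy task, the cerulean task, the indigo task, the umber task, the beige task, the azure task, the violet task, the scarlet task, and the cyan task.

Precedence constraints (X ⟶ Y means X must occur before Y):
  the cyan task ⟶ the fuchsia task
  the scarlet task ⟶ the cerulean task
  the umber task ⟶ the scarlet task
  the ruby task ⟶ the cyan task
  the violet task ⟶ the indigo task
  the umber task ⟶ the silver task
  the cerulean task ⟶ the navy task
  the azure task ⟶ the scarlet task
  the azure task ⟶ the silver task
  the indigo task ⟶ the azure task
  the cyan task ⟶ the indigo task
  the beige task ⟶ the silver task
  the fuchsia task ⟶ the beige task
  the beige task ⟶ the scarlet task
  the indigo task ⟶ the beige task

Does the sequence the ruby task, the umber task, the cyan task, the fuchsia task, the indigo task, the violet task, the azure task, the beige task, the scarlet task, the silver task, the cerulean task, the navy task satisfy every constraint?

In the proposed order, the indigo task appears before the violet task.
Since the violet task is required before the indigo task, the ordering is invalid.

No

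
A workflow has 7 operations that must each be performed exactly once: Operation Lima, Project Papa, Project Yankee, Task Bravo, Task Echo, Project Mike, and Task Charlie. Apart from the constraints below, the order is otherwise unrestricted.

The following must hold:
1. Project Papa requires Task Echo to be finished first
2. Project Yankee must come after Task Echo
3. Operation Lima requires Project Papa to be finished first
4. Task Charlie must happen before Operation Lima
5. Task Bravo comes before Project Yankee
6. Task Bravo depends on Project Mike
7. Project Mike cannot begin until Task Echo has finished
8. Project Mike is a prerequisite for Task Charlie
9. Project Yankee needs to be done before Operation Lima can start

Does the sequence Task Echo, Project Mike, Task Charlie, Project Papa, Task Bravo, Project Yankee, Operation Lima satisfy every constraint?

Checking each listed constraint against this order: for instance, Task Echo is in position 1 and Project Yankee in position 6, so that constraint holds — and the remaining constraints check out the same way.

Yes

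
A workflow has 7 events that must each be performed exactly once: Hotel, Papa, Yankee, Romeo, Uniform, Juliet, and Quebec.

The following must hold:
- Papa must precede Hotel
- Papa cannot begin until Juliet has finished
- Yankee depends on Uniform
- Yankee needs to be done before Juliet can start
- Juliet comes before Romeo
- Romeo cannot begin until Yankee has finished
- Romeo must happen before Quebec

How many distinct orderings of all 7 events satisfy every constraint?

6

Uniform is the only event with nothing required before it, so every ordering starts there.
Systematically extending each partial ordering one event at a time and counting, there are 6 complete orderings.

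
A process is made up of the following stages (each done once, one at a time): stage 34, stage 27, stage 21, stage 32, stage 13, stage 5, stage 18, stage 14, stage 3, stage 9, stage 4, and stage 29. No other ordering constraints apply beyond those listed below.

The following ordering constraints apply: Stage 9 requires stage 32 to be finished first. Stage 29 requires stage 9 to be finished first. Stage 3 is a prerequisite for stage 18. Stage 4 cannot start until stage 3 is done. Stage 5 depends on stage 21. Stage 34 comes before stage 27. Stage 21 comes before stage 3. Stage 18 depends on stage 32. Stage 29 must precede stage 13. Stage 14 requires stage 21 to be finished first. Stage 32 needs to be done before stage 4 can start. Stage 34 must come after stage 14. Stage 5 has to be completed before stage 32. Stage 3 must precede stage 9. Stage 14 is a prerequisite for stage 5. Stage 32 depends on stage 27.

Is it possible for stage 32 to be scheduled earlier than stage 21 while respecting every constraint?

Following stage 21 → stage 5 → stage 32, stage 21 must precede stage 32 in every valid ordering.
So no valid ordering can have stage 32 before stage 21.

No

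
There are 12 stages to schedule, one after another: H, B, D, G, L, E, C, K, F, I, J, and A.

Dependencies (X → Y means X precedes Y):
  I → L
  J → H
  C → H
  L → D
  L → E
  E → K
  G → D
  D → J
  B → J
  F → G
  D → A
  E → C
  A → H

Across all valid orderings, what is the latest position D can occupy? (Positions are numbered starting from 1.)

The stages that are forced after D, directly or by a chain of constraints, are H, J, A. That's 3 stages.
So at least 3 stages follow D, putting D no later than position 9. That position is achievable by scheduling everything else first.

9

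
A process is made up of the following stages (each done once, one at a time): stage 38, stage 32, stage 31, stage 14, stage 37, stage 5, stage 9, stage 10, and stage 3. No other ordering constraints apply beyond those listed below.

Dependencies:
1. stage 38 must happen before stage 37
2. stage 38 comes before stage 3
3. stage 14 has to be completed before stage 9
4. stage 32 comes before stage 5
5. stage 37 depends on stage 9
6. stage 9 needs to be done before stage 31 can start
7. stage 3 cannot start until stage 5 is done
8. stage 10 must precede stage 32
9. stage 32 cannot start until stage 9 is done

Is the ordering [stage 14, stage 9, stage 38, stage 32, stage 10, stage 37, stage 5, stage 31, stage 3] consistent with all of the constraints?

No

In the proposed order, stage 32 appears before stage 10.
But one of the constraints requires stage 10 before stage 32, so this ordering violates it.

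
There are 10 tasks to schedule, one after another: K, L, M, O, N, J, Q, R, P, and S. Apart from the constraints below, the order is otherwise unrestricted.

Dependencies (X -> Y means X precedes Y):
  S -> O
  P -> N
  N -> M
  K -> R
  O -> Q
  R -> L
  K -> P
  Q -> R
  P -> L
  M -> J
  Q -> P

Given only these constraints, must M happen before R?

No chain of constraints connects M to R in either direction.
There exist valid orderings with R before M, so M is not required to come first.

No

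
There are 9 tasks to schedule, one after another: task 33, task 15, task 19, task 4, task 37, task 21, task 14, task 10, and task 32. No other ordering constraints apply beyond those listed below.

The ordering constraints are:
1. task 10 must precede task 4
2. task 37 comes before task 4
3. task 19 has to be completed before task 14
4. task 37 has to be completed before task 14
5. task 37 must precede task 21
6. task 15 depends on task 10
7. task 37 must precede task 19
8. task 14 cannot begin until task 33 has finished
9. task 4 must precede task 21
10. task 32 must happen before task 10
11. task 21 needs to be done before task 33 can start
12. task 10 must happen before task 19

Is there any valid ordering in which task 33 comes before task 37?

No

The constraints give a chain task 37 → task 21 → task 33, which forces task 37 before task 33.
So no valid ordering can have task 33 before task 37.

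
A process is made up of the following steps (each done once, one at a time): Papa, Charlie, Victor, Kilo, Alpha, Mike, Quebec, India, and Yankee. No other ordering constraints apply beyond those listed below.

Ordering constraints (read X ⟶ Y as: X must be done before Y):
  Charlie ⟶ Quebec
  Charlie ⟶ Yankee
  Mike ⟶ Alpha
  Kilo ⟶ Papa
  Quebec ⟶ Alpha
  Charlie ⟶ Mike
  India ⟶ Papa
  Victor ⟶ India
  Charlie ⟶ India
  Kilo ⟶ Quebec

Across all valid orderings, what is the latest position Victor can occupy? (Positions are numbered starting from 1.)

The steps that are forced after Victor, directly or by a chain of constraints, are Papa, India. That's 2 steps.
With 2 mandatory successors out of 9 steps total, the latest slot for Victor is 9−2 = 7, and it's reachable by doing all non-successors before Victor.

7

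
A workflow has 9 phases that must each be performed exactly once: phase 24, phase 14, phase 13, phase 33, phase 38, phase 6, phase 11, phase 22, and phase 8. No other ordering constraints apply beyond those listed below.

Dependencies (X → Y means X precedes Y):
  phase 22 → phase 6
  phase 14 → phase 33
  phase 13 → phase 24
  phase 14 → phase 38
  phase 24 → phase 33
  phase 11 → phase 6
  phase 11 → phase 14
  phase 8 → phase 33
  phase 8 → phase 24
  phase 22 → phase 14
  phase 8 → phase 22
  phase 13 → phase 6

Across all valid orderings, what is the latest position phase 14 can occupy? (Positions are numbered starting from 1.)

7

Following every chain forward from phase 14, the phases that must come later are phase 33, phase 38 — 2 of them.
With 2 mandatory successors out of 9 phases total, the latest slot for phase 14 is 9−2 = 7, and it's reachable by doing all non-successors before phase 14.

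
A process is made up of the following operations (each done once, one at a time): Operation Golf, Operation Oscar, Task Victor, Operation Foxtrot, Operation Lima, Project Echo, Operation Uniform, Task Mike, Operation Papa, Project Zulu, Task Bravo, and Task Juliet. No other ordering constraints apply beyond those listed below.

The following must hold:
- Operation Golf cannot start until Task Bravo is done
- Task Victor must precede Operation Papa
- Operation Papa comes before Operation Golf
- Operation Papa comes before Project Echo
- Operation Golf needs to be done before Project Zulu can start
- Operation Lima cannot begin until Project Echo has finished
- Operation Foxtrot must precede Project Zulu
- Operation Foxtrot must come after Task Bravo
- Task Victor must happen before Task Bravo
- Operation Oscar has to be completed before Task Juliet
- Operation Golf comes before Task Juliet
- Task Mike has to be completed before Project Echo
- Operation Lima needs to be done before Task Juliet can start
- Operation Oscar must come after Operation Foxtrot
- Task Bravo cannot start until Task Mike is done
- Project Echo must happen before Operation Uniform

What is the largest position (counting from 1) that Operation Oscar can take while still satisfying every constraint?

11

The only operation forced after Operation Oscar (directly or by a chain) is Task Juliet.
With 1 mandatory successor out of 12 operations total, the latest slot for Operation Oscar is 12−1 = 11, and it's reachable by doing all non-successors before Operation Oscar.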